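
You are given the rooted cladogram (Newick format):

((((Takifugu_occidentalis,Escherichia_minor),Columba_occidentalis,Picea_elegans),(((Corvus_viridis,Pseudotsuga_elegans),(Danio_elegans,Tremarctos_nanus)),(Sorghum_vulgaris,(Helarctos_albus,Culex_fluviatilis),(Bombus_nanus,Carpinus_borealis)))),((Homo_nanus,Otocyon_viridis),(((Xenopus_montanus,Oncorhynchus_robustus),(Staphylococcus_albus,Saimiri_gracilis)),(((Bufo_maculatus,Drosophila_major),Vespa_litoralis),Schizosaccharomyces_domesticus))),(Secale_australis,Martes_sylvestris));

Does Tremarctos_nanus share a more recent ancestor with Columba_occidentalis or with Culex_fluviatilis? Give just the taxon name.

Culex_fluviatilis

The MRCA of Tremarctos_nanus and Culex_fluviatilis subtends (((Corvus_viridis,Pseudotsuga_elegans),(Danio_elegans,Tremarctos_nanus)),(Sorghum_vulgaris,(Helarctos_albus,Culex_fluviatilis),(Bombus_nanus,Carpinus_borealis))) (9 taxa).
The MRCA of Tremarctos_nanus and Columba_occidentalis subtends (((Takifugu_occidentalis,Escherichia_minor),Columba_occidentalis,Picea_elegans),(((Corvus_viridis,Pseudotsuga_elegans),(Danio_elegans,Tremarctos_nanus)),(Sorghum_vulgaris,(Helarctos_albus,Culex_fluviatilis),(Bombus_nanus,Carpinus_borealis)))) (13 taxa).
The first is nested inside the second, so Tremarctos_nanus shares a more recent common ancestor with Culex_fluviatilis.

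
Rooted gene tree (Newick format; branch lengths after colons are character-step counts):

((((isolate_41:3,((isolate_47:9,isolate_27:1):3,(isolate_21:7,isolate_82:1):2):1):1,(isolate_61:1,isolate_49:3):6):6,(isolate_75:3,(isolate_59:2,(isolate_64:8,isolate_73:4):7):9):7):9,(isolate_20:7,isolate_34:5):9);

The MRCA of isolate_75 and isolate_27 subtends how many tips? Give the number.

11

The MRCA of isolate_75 and isolate_27 is the node subtending (((isolate_41,((isolate_47,isolate_27),(isolate_21,isolate_82))),(isolate_61,isolate_49)),(isolate_75,(isolate_59,(isolate_64,isolate_73)))).
That clade contains 11 terminal taxa: isolate_21, isolate_27, isolate_41, isolate_47, isolate_49, isolate_59, isolate_61, isolate_64, isolate_73, isolate_75, isolate_82.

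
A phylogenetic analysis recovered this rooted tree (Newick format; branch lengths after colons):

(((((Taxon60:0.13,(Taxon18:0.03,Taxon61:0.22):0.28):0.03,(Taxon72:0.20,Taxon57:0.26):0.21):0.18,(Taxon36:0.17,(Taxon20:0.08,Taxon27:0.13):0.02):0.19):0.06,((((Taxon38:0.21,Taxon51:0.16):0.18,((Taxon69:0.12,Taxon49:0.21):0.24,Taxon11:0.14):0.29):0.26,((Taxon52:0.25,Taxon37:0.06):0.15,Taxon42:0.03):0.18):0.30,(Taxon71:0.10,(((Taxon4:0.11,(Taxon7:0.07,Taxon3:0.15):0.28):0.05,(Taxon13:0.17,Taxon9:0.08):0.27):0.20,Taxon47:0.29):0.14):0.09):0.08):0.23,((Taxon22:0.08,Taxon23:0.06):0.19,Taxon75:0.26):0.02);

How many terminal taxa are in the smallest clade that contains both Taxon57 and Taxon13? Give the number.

23

The MRCA of Taxon57 and Taxon13 is the node subtending ((((Taxon60,(Taxon18,Taxon61)),(Taxon72,Taxon57)),(Taxon36,(Taxon20,Taxon27))),((((Taxon38,Taxon51),((Taxon69,Taxon49),Taxon11)),((Taxon52,Taxon37),Taxon42)),(Taxon71,(((Taxon4,(Taxon7,Taxon3)),(Taxon13,Taxon9)),Taxon47)))).
That clade contains 23 terminal taxa: Taxon11, Taxon13, Taxon18, Taxon20, Taxon27, Taxon3, Taxon36, Taxon37, Taxon38, Taxon4, Taxon42, Taxon47, Taxon49, Taxon51, Taxon52, Taxon57, Taxon60, Taxon61, Taxon69, Taxon7, Taxon71, Taxon72, Taxon9.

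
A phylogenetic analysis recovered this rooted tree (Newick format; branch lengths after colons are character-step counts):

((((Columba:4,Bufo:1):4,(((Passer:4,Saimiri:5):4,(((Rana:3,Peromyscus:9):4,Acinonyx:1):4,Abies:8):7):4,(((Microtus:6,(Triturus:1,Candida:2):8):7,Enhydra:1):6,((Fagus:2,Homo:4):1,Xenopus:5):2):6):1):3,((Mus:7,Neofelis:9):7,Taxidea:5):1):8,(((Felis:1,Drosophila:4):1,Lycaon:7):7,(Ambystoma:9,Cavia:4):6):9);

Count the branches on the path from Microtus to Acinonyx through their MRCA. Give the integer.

8

The MRCA of Microtus and Acinonyx is the node subtending (((Passer,Saimiri),(((Rana,Peromyscus),Acinonyx),Abies)),(((Microtus,(Triturus,Candida)),Enhydra),((Fagus,Homo),Xenopus))).
From Microtus up to that node: 4 branches. From Acinonyx up to the same node: 4 branches. Total: 4 + 4 = 8.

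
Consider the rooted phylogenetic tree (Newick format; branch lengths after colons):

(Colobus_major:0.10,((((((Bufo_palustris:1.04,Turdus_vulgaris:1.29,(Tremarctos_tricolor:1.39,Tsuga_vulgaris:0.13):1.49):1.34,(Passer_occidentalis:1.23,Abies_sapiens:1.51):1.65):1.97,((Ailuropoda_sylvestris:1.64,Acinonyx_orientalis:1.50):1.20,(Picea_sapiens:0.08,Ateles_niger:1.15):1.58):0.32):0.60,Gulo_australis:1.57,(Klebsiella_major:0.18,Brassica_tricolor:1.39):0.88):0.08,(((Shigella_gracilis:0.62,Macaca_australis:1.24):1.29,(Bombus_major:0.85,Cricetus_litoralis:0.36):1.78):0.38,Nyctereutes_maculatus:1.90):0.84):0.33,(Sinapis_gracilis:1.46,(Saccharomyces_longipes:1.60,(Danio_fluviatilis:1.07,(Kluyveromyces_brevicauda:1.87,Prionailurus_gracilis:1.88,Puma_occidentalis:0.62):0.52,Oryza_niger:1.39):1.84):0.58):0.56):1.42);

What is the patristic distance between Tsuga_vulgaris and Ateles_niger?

The path runs Tsuga_vulgaris → … → MRCA → … → Ateles_niger; the MRCA is the node subtending (((Bufo_palustris,Turdus_vulgaris,(Tremarctos_tricolor,Tsuga_vulgaris)),(Passer_occidentalis,Abies_sapiens)),((Ailuropoda_sylvestris,Acinonyx_orientalis),(Picea_sapiens,Ateles_niger))).
Branch lengths along that path: 0.13 + 1.49 + 1.34 + 1.97 + 0.32 + 1.58 + 1.15 = 7.98.

7.98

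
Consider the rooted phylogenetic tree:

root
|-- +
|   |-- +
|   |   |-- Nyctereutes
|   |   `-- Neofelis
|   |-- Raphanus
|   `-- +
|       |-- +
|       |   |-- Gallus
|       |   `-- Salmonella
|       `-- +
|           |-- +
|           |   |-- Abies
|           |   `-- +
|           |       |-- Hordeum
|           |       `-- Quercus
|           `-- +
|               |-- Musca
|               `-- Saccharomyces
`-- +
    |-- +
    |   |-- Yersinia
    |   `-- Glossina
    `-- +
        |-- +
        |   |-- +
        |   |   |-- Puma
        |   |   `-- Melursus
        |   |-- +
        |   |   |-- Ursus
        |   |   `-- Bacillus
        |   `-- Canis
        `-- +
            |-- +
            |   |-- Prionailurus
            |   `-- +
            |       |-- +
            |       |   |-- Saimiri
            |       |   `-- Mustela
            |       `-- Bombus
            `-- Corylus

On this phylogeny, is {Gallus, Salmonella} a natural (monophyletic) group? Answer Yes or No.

The most recent common ancestor of these taxa subtends (Gallus,Salmonella).
That clade has exactly 2 tips — every listed taxon and nothing else — so the group is monophyletic.

Yes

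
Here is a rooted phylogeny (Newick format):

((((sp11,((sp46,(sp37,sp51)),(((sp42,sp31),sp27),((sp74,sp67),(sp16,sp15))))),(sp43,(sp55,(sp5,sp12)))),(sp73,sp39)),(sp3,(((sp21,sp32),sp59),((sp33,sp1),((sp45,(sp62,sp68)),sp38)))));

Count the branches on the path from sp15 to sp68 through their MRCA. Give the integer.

15

The MRCA of sp15 and sp68 is the root of the tree.
From sp15 up to that node: 8 branches. From sp68 up to the same node: 7 branches. Total: 8 + 7 = 15.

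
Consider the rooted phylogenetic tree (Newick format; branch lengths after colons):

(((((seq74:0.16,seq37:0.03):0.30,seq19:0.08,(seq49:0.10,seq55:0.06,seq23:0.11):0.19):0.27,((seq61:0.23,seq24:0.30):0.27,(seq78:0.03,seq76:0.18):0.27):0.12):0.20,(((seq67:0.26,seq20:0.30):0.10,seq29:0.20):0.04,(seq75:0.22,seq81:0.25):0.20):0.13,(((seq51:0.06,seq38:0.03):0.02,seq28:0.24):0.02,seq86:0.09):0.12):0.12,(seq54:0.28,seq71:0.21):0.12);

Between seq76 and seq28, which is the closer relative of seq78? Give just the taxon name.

seq76

The MRCA of seq78 and seq76 subtends (seq78,seq76) (2 taxa).
The MRCA of seq78 and seq28 subtends ((((seq74,seq37),seq19,(seq49,seq55,seq23)),((seq61,seq24),(seq78,seq76))),(((seq67,seq20),seq29),(seq75,seq81)),(((seq51,seq38),seq28),seq86)) (19 taxa).
The first is nested inside the second, so seq78 shares a more recent common ancestor with seq76.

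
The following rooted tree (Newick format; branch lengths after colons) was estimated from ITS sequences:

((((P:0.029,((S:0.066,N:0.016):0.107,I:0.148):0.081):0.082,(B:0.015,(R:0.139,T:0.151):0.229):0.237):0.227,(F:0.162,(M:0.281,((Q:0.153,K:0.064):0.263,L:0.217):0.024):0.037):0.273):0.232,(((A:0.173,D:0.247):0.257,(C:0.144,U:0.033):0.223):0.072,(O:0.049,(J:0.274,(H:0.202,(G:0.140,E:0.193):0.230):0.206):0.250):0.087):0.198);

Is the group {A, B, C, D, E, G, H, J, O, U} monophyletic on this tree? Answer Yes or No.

No

The MRCA of the listed taxa is the root, so the smallest clade containing them is the whole tree.
That clade also contains F, I, K, L, M, N, P, Q, R, S, T, which are not in the proposed group, so the group is not monophyletic.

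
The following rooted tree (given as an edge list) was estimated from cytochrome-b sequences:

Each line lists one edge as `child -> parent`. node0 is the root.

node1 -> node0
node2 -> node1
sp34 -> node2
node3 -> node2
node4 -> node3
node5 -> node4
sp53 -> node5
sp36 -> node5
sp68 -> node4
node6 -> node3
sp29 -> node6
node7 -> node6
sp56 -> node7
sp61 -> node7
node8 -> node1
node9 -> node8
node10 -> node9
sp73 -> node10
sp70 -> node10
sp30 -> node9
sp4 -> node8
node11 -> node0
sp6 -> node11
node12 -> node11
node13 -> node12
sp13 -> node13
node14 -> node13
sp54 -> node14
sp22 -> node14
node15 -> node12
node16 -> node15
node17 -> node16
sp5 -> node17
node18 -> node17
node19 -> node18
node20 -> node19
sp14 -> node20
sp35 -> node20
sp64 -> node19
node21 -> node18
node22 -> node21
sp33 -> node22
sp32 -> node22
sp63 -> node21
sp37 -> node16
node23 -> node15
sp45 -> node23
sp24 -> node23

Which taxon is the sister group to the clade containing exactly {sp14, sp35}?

The clade containing exactly {sp14, sp35} attaches to the tree at the node subtending ((sp14,sp35),sp64).
The other lineage descending from that same node — the sister group — is the single tip sp64.

sp64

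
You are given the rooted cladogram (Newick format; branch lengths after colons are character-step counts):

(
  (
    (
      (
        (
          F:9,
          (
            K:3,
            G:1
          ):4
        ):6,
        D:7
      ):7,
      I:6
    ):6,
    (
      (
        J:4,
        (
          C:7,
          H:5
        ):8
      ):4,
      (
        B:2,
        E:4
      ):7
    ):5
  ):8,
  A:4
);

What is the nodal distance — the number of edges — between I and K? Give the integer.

The MRCA of I and K is the node subtending (((F,(K,G)),D),I).
From I up to that node: 1 branch. From K up to the same node: 4 branches. Total: 1 + 4 = 5.

5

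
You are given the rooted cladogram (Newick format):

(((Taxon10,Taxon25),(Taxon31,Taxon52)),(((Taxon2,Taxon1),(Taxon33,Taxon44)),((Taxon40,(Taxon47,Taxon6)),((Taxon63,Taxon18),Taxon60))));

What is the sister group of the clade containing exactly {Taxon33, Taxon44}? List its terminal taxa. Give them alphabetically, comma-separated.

Taxon1, Taxon2

The clade containing exactly {Taxon33, Taxon44} attaches to the tree at the node subtending ((Taxon2,Taxon1),(Taxon33,Taxon44)).
The other lineage descending from that same node — the sister group — is (Taxon2,Taxon1); its 2 tips in alphabetical order are the answer.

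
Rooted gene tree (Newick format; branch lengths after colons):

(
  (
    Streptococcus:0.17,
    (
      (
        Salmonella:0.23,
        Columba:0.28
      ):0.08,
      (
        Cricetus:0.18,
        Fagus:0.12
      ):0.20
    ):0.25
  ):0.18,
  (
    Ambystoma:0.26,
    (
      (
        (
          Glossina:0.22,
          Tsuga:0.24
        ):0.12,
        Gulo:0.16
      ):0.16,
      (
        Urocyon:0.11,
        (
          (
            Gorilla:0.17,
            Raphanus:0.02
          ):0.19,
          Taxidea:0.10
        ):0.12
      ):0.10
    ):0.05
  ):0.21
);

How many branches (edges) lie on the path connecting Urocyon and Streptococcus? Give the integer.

The MRCA of Urocyon and Streptococcus is the root of the tree.
From Urocyon up to that node: 4 branches. From Streptococcus up to the same node: 2 branches. Total: 4 + 2 = 6.

6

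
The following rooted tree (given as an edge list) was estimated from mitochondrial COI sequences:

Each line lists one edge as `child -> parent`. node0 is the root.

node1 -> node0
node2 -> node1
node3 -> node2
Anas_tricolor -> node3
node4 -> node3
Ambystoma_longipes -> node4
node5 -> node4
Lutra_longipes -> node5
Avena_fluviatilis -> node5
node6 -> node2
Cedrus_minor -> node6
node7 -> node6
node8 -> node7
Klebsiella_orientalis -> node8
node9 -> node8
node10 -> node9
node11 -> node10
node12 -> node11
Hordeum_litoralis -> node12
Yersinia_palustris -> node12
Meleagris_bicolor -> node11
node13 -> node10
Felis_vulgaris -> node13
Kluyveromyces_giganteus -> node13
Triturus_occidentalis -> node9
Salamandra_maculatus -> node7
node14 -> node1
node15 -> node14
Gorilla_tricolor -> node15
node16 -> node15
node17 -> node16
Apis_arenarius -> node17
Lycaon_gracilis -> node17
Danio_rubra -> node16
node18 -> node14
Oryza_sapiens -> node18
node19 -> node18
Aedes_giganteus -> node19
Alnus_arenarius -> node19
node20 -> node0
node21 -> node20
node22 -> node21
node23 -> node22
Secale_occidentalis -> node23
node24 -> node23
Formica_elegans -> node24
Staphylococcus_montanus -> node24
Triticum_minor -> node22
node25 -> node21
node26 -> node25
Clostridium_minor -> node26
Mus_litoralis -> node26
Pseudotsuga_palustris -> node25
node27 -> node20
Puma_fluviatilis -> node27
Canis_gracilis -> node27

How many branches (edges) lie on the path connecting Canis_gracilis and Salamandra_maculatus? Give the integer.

The MRCA of Canis_gracilis and Salamandra_maculatus is the root of the tree.
From Canis_gracilis up to that node: 3 branches. From Salamandra_maculatus up to the same node: 5 branches. Total: 3 + 5 = 8.

8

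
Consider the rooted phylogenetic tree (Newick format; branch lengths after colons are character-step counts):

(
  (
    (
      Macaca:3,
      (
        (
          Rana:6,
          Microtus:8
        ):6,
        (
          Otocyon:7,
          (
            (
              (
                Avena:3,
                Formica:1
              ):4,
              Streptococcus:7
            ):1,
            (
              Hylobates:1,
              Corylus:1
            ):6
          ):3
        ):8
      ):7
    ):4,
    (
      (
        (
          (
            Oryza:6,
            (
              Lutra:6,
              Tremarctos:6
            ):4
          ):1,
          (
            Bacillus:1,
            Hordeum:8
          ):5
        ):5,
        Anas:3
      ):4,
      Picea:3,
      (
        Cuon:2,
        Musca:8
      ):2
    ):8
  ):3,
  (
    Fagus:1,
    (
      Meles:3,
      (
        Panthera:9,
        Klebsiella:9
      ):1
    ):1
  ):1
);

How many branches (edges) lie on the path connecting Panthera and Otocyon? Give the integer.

9

The MRCA of Panthera and Otocyon is the root of the tree.
From Panthera up to that node: 4 branches. From Otocyon up to the same node: 5 branches. Total: 4 + 5 = 9.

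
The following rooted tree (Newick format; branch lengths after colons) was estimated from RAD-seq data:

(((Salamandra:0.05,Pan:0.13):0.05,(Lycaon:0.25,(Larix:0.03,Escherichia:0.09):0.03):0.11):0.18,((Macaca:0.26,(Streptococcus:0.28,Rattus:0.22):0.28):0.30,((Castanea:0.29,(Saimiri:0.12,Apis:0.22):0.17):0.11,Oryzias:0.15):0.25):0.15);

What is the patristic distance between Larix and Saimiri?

1.15

The path runs Larix → … → MRCA → … → Saimiri; the MRCA is the root of the tree.
Branch lengths along that path: 0.03 + 0.03 + 0.11 + 0.18 + 0.15 + 0.25 + 0.11 + 0.17 + 0.12 = 1.15.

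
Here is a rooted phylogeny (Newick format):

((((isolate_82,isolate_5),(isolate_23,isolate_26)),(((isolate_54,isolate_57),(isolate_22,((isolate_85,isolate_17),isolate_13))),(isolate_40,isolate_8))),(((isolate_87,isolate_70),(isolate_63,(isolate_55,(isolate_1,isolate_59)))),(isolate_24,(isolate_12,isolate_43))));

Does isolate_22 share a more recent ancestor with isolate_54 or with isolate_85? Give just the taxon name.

isolate_85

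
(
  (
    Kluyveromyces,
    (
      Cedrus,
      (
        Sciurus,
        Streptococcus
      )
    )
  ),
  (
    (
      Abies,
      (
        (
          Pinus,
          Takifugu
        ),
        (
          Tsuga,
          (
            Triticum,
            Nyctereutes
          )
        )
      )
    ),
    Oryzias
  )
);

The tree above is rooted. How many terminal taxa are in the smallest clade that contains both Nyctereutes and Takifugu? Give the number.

5

The MRCA of Nyctereutes and Takifugu is the node subtending ((Pinus,Takifugu),(Tsuga,(Triticum,Nyctereutes))).
That clade contains 5 terminal taxa: Nyctereutes, Pinus, Takifugu, Triticum, Tsuga.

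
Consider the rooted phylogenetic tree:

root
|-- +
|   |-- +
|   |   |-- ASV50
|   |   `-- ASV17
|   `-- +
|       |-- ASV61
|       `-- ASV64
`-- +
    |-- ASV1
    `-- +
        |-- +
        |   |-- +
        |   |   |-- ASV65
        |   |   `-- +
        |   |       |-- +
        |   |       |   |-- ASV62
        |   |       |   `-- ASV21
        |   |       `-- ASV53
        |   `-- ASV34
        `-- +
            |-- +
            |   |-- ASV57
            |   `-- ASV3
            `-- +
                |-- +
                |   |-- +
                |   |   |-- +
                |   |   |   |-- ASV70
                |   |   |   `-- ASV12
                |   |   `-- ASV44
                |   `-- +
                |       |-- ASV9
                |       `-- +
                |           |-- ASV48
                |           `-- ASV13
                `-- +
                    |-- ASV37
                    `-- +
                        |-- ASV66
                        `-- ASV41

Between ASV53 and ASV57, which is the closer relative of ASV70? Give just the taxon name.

The MRCA of ASV70 and ASV57 subtends ((ASV57,ASV3),((((ASV70,ASV12),ASV44),(ASV9,(ASV48,ASV13))),(ASV37,(ASV66,ASV41)))) (11 taxa).
The MRCA of ASV70 and ASV53 subtends (((ASV65,((ASV62,ASV21),ASV53)),ASV34),((ASV57,ASV3),((((ASV70,ASV12),ASV44),(ASV9,(ASV48,ASV13))),(ASV37,(ASV66,ASV41))))) (16 taxa).
The first is nested inside the second, so ASV70 shares a more recent common ancestor with ASV57.

ASV57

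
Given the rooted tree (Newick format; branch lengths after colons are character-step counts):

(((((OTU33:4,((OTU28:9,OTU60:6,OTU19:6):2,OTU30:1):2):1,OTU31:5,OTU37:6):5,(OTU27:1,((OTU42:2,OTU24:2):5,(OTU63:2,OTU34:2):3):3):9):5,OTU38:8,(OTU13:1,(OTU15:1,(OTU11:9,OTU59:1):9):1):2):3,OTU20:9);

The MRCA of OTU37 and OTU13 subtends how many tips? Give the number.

17

The MRCA of OTU37 and OTU13 is the node subtending ((((OTU33,((OTU28,OTU60,OTU19),OTU30)),OTU31,OTU37),(OTU27,((OTU42,OTU24),(OTU63,OTU34)))),OTU38,(OTU13,(OTU15,(OTU11,OTU59)))).
That clade contains 17 terminal taxa: OTU11, OTU13, OTU15, OTU19, OTU24, OTU27, OTU28, OTU30, OTU31, OTU33, OTU34, OTU37, OTU38, OTU42, OTU59, OTU60, OTU63.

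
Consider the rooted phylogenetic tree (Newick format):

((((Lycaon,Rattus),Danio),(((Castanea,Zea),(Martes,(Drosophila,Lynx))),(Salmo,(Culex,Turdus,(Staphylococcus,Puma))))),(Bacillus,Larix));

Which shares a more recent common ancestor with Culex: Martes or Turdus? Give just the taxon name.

Turdus

The MRCA of Culex and Turdus subtends (Culex,Turdus,(Staphylococcus,Puma)) (4 taxa).
The MRCA of Culex and Martes subtends (((Castanea,Zea),(Martes,(Drosophila,Lynx))),(Salmo,(Culex,Turdus,(Staphylococcus,Puma)))) (10 taxa).
The first is nested inside the second, so Culex shares a more recent common ancestor with Turdus.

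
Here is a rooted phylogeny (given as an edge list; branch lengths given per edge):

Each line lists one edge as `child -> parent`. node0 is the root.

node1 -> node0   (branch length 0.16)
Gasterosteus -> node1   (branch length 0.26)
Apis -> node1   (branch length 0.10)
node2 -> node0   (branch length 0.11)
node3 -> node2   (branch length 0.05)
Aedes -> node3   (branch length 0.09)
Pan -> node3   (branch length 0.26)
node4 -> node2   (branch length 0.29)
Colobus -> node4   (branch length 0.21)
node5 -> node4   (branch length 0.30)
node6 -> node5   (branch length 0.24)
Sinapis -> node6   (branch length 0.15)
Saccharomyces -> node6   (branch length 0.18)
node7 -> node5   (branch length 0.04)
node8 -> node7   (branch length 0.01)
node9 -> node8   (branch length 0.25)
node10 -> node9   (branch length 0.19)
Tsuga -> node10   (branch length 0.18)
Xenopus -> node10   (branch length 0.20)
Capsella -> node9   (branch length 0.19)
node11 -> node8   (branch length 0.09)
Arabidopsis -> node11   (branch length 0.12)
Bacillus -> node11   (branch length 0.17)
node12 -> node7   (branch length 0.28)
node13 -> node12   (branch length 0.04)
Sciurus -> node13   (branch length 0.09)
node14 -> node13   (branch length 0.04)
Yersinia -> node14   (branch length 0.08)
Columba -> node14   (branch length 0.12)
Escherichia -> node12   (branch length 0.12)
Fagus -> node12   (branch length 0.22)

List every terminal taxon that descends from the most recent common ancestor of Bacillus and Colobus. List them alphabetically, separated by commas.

Tracing Bacillus: it sits inside (Arabidopsis,Bacillus).
Tracing Colobus: it sits inside (Colobus,((Sinapis,Saccharomyces),((((Tsuga,Xenopus),Capsella),(Arabidopsis,Bacillus)),((Sciurus,(Yersinia,Columba)),Escherichia,Fagus)))).
The smallest clade enclosing both is (Colobus,((Sinapis,Saccharomyces),((((Tsuga,Xenopus),Capsella),(Arabidopsis,Bacillus)),((Sciurus,(Yersinia,Columba)),Escherichia,Fagus)))); the answer is its 13 terminal taxa in alphabetical order.

Arabidopsis, Bacillus, Capsella, Colobus, Columba, Escherichia, Fagus, Saccharomyces, Sciurus, Sinapis, Tsuga, Xenopus, Yersinia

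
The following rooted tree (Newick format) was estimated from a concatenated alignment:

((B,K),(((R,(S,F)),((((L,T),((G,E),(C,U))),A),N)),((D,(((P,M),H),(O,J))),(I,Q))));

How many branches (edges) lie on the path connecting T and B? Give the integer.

9

The MRCA of T and B is the root of the tree.
From T up to that node: 7 branches. From B up to the same node: 2 branches. Total: 7 + 2 = 9.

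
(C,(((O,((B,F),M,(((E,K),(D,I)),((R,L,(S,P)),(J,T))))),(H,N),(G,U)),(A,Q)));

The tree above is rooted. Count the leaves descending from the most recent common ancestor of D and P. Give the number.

10

The MRCA of D and P is the node subtending (((E,K),(D,I)),((R,L,(S,P)),(J,T))).
That clade contains 10 terminal taxa: D, E, I, J, K, L, P, R, S, T.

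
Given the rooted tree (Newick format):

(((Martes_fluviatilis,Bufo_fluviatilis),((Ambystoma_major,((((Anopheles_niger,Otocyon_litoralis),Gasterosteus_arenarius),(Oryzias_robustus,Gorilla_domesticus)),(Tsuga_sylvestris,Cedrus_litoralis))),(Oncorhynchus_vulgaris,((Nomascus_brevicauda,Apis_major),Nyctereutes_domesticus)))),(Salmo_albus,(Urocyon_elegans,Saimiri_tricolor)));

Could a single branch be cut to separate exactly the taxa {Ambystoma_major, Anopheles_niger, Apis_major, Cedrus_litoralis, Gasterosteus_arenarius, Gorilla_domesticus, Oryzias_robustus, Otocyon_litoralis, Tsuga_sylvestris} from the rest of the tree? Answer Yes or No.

No

The MRCA of the listed taxa subtends ((Ambystoma_major,((((Anopheles_niger,Otocyon_litoralis),Gasterosteus_arenarius),(Oryzias_robustus,Gorilla_domesticus)),(Tsuga_sylvestris,Cedrus_litoralis))),(Oncorhynchus_vulgaris,((Nomascus_brevicauda,Apis_major),Nyctereutes_domesticus))).
That clade also contains Nomascus_brevicauda, Nyctereutes_domesticus, Oncorhynchus_vulgaris, which are not in the proposed group, so the group is not monophyletic.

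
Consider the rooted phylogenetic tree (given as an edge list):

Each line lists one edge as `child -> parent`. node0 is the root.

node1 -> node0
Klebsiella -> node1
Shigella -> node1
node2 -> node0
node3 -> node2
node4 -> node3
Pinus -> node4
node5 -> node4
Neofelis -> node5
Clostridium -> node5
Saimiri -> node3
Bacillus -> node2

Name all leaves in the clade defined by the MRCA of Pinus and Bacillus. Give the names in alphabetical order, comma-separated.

Tracing Pinus: it sits inside (Pinus,(Neofelis,Clostridium)).
Tracing Bacillus: it sits inside (((Pinus,(Neofelis,Clostridium)),Saimiri),Bacillus).
The smallest clade enclosing both is (((Pinus,(Neofelis,Clostridium)),Saimiri),Bacillus); the answer is its 5 terminal taxa in alphabetical order.

Bacillus, Clostridium, Neofelis, Pinus, Saimiri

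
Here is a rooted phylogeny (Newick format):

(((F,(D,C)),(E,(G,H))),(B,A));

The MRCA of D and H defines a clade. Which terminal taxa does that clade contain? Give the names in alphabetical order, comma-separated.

Tracing D: it sits inside (D,C).
Tracing H: it sits inside (G,H).
The smallest clade enclosing both is ((F,(D,C)),(E,(G,H))); the answer is its 6 terminal taxa in alphabetical order.

C, D, E, F, G, H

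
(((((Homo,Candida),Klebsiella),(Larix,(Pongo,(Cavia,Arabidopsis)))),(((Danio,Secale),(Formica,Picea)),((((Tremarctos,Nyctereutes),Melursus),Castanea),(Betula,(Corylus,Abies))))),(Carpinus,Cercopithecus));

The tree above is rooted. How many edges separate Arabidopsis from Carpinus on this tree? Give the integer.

The MRCA of Arabidopsis and Carpinus is the root of the tree.
From Arabidopsis up to that node: 6 branches. From Carpinus up to the same node: 2 branches. Total: 6 + 2 = 8.

8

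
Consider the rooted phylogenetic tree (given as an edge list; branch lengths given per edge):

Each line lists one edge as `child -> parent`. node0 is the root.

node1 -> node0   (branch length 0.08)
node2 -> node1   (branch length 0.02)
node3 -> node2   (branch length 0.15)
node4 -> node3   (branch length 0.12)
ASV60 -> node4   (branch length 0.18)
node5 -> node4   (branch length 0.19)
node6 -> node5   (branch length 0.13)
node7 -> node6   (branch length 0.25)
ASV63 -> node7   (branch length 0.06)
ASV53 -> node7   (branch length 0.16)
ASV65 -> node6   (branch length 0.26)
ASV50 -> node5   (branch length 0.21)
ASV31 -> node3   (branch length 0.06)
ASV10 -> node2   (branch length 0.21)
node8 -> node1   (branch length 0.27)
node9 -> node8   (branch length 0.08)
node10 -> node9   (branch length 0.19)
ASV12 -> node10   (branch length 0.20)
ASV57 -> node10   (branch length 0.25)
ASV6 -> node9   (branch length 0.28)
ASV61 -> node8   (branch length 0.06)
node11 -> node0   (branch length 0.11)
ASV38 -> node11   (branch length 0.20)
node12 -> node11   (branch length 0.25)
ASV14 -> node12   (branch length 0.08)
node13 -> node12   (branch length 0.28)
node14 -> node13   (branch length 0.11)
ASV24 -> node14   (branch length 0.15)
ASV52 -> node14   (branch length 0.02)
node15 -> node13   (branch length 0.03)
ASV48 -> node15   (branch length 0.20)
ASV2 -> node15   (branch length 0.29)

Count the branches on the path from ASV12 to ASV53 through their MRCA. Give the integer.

11

The MRCA of ASV12 and ASV53 is the node subtending ((((ASV60,(((ASV63,ASV53),ASV65),ASV50)),ASV31),ASV10),(((ASV12,ASV57),ASV6),ASV61)).
From ASV12 up to that node: 4 branches. From ASV53 up to the same node: 7 branches. Total: 4 + 7 = 11.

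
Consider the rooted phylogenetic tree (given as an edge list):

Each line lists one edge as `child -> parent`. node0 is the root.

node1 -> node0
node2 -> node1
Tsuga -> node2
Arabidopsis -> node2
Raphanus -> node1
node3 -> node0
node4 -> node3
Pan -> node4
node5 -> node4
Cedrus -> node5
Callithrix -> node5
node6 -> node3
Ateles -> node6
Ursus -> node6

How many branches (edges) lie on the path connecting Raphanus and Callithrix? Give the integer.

The MRCA of Raphanus and Callithrix is the root of the tree.
From Raphanus up to that node: 2 branches. From Callithrix up to the same node: 4 branches. Total: 2 + 4 = 6.

6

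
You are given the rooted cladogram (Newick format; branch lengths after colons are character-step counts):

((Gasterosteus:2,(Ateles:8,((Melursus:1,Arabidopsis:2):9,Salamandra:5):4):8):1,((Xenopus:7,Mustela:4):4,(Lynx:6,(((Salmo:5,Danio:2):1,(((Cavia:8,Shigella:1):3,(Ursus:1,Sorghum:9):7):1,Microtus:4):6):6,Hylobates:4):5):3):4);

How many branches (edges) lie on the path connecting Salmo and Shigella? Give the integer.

The MRCA of Salmo and Shigella is the node subtending ((Salmo,Danio),(((Cavia,Shigella),(Ursus,Sorghum)),Microtus)).
From Salmo up to that node: 2 branches. From Shigella up to the same node: 4 branches. Total: 2 + 4 = 6.

6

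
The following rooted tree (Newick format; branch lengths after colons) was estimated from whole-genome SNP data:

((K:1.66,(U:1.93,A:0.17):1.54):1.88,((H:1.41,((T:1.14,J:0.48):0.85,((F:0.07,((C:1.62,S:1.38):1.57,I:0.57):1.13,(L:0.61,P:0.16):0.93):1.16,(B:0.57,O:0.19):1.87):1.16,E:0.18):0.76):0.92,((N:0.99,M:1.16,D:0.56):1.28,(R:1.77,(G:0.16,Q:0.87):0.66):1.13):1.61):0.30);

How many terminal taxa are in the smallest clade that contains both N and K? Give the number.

The MRCA of N and K is the root, so the clade is the entire tree.
That clade contains 21 terminal taxa: A, B, C, D, E, F, G, H, I, J, K, L, M, N, O, P, Q, R, S, T, U.

21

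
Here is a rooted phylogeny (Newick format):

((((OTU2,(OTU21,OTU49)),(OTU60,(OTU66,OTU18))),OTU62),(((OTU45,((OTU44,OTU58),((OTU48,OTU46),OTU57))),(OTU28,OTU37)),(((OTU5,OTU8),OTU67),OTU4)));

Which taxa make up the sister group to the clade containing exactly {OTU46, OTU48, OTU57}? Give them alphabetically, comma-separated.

The clade containing exactly {OTU46, OTU48, OTU57} attaches to the tree at the node subtending ((OTU44,OTU58),((OTU48,OTU46),OTU57)).
The other lineage descending from that same node — the sister group — is (OTU44,OTU58); its 2 tips in alphabetical order are the answer.

OTU44, OTU58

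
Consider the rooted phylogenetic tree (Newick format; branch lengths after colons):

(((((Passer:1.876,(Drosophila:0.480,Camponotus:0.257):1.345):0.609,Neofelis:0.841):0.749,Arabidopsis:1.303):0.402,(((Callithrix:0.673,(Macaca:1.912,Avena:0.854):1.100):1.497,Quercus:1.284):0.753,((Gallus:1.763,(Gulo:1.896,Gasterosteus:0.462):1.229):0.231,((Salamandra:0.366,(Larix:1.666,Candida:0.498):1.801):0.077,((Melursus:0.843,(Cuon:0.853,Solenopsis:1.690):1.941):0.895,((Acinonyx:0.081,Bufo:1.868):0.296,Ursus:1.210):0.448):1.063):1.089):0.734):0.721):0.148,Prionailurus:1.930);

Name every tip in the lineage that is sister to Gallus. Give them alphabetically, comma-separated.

Gallus attaches to the tree at the node subtending (Gallus,(Gulo,Gasterosteus)).
The other lineage descending from that same node — the sister group — is (Gulo,Gasterosteus); its 2 tips in alphabetical order are the answer.

Gasterosteus, Gulo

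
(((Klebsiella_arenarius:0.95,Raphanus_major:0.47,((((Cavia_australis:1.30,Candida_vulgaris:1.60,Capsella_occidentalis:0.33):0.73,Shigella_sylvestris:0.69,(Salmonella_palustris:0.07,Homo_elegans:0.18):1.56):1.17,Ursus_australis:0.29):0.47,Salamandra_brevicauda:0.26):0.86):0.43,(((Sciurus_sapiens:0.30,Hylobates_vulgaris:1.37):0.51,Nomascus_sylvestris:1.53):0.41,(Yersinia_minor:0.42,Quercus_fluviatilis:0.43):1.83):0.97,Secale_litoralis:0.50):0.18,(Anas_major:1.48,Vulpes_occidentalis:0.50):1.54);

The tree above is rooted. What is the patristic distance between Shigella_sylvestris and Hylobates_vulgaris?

The path runs Shigella_sylvestris → … → MRCA → … → Hylobates_vulgaris; the MRCA is the node subtending ((Klebsiella_arenarius,Raphanus_major,((((Cavia_australis,Candida_vulgaris,Capsella_occidentalis),Shigella_sylvestris,(Salmonella_palustris,Homo_elegans)),Ursus_australis),Salamandra_brevicauda)),(((Sciurus_sapiens,Hylobates_vulgaris),Nomascus_sylvestris),(Yersinia_minor,Quercus_fluviatilis)),Secale_litoralis).
Branch lengths along that path: 0.69 + 1.17 + 0.47 + 0.86 + 0.43 + 0.97 + 0.41 + 0.51 + 1.37 = 6.88.

6.88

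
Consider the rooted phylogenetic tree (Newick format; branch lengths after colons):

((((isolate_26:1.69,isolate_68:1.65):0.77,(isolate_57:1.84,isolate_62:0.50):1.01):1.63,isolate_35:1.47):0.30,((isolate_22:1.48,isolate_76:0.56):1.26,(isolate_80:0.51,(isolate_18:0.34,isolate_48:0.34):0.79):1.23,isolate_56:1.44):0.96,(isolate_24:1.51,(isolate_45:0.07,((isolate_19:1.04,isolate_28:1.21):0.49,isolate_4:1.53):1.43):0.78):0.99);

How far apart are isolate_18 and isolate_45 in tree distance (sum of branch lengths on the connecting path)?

5.16

The path runs isolate_18 → … → MRCA → … → isolate_45; the MRCA is the root of the tree.
Branch lengths along that path: 0.34 + 0.79 + 1.23 + 0.96 + 0.99 + 0.78 + 0.07 = 5.16.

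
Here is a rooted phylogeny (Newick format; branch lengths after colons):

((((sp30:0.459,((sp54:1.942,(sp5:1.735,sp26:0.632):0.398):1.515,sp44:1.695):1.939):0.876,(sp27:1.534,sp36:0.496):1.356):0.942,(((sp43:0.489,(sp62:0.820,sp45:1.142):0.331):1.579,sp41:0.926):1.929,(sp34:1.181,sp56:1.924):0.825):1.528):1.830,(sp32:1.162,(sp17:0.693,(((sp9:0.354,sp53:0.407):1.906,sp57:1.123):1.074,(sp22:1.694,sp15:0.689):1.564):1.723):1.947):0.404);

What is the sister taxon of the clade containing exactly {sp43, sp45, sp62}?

sp41

The clade containing exactly {sp43, sp45, sp62} attaches to the tree at the node subtending ((sp43,(sp62,sp45)),sp41).
The other lineage descending from that same node — the sister group — is the single tip sp41.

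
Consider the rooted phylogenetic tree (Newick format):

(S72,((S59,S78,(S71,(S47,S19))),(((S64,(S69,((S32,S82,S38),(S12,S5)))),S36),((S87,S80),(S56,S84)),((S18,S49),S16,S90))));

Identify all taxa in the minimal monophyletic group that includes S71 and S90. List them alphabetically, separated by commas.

S12, S16, S18, S19, S32, S36, S38, S47, S49, S5, S56, S59, S64, S69, S71, S78, S80, S82, S84, S87, S90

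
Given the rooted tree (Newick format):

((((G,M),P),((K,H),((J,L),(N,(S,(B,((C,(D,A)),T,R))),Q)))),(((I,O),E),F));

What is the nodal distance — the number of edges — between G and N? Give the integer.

7

The MRCA of G and N is the node subtending (((G,M),P),((K,H),((J,L),(N,(S,(B,((C,(D,A)),T,R))),Q)))).
From G up to that node: 3 branches. From N up to the same node: 4 branches. Total: 3 + 4 = 7.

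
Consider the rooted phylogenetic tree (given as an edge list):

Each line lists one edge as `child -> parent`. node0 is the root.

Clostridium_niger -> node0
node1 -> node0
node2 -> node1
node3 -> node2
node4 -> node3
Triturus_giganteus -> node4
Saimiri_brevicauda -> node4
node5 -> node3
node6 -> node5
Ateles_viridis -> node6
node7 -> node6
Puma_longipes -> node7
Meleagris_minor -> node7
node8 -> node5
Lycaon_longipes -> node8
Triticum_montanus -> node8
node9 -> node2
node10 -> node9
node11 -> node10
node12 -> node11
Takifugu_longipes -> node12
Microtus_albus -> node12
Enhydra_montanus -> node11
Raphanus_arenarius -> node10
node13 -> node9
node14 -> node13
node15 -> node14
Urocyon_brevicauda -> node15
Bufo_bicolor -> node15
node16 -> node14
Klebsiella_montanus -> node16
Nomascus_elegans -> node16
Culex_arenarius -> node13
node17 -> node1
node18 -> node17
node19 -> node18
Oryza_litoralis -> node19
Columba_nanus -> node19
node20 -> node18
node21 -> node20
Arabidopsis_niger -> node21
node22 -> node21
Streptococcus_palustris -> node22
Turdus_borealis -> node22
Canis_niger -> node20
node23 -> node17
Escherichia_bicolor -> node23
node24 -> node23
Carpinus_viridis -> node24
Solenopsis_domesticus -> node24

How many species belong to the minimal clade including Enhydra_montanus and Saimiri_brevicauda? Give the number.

16

The MRCA of Enhydra_montanus and Saimiri_brevicauda is the node subtending (((Triturus_giganteus,Saimiri_brevicauda),((Ateles_viridis,(Puma_longipes,Meleagris_minor)),(Lycaon_longipes,Triticum_montanus))),((((Takifugu_longipes,Microtus_albus),Enhydra_montanus),Raphanus_arenarius),(((Urocyon_brevicauda,Bufo_bicolor),(Klebsiella_montanus,Nomascus_elegans)),Culex_arenarius))).
That clade contains 16 terminal taxa: Ateles_viridis, Bufo_bicolor, Culex_arenarius, Enhydra_montanus, Klebsiella_montanus, Lycaon_longipes, Meleagris_minor, Microtus_albus, Nomascus_elegans, Puma_longipes, Raphanus_arenarius, Saimiri_brevicauda, Takifugu_longipes, Triticum_montanus, Triturus_giganteus, Urocyon_brevicauda.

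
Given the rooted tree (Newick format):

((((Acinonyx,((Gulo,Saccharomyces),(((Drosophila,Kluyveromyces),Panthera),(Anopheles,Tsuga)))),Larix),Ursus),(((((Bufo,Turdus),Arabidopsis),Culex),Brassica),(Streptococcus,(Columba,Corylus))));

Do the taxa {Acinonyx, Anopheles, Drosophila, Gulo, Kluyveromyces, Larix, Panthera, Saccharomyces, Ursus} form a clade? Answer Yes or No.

The MRCA of the listed taxa subtends (((Acinonyx,((Gulo,Saccharomyces),(((Drosophila,Kluyveromyces),Panthera),(Anopheles,Tsuga)))),Larix),Ursus).
That clade also contains Tsuga, which is not in the proposed group, so the group is not monophyletic.

No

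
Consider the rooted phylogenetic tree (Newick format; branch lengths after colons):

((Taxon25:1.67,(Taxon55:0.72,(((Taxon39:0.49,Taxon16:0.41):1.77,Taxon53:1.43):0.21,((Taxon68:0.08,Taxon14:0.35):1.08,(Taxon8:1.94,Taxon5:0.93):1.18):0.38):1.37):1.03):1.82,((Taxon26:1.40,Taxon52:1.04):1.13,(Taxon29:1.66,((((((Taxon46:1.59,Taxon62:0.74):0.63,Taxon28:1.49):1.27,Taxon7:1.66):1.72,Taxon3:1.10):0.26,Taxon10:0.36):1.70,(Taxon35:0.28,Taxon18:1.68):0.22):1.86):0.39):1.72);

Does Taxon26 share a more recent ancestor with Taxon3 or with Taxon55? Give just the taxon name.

Taxon3

The MRCA of Taxon26 and Taxon3 subtends ((Taxon26,Taxon52),(Taxon29,((((((Taxon46,Taxon62),Taxon28),Taxon7),Taxon3),Taxon10),(Taxon35,Taxon18)))) (11 taxa).
The MRCA of Taxon26 and Taxon55 is the root, subtending the entire tree (20 taxa).
The first is nested inside the second, so Taxon26 shares a more recent common ancestor with Taxon3.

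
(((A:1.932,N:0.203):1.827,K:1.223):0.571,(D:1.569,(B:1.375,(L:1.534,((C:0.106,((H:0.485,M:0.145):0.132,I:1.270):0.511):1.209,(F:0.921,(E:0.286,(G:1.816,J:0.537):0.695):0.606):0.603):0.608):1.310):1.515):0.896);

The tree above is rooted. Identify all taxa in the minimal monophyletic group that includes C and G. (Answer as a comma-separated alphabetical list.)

C, E, F, G, H, I, J, M

Tracing C: it sits inside (C,((H,M),I)).
Tracing G: it sits inside (G,J).
The smallest clade enclosing both is ((C,((H,M),I)),(F,(E,(G,J)))); the answer is its 8 terminal taxa in alphabetical order.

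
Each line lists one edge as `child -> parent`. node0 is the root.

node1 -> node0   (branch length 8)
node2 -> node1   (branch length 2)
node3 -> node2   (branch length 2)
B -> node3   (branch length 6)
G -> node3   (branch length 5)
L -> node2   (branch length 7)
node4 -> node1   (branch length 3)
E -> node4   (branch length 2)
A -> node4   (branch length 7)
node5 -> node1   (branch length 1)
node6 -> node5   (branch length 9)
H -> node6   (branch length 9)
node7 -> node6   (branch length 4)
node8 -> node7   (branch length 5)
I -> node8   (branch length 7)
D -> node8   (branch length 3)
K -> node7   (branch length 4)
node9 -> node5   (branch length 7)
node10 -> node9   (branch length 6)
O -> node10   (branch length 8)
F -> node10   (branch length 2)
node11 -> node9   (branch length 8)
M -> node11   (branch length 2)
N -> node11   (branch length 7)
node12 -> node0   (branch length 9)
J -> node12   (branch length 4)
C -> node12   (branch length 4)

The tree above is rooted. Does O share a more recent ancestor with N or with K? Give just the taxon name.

N

The MRCA of O and N subtends ((O,F),(M,N)) (4 taxa).
The MRCA of O and K subtends ((H,((I,D),K)),((O,F),(M,N))) (8 taxa).
The first is nested inside the second, so O shares a more recent common ancestor with N.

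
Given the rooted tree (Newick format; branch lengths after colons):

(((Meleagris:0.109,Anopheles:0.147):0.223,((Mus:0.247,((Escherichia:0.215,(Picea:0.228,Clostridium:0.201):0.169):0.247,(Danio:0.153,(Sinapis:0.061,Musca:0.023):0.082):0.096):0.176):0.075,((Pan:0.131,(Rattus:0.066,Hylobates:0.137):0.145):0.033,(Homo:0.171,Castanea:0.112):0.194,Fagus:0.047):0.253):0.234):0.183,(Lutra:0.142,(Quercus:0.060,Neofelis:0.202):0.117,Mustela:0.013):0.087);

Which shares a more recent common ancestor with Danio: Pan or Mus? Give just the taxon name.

Mus

The MRCA of Danio and Mus subtends (Mus,((Escherichia,(Picea,Clostridium)),(Danio,(Sinapis,Musca)))) (7 taxa).
The MRCA of Danio and Pan subtends ((Mus,((Escherichia,(Picea,Clostridium)),(Danio,(Sinapis,Musca)))),((Pan,(Rattus,Hylobates)),(Homo,Castanea),Fagus)) (13 taxa).
The first is nested inside the second, so Danio shares a more recent common ancestor with Mus.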